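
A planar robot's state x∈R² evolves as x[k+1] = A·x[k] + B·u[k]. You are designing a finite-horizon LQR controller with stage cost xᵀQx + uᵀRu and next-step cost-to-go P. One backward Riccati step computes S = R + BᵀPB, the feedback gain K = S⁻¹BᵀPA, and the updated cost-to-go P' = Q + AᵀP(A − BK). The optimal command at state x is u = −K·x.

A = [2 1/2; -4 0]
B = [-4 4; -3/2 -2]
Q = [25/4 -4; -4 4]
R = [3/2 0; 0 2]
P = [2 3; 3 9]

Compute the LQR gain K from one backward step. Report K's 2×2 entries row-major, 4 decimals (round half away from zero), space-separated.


0.8442 -0.0702 1.2344 0.0486

BᵀP = [-12.5000 -25.5000; 2.0000 -6.0000]
S = R + BᵀPB = [3/2 0; 0 2] + [88.2500 1.0000; 1.0000 20.0000] = [89.7500 1.0000; 1.0000 22.0000]
BᵀPA = [77.0000 -6.2500; 28.0000 1.0000]
K = S⁻¹·BᵀPA = [0.8442 -0.0702; 1.2344 0.0486]
A−BK = [0.4393 0.0247; -0.2650 -0.0080]
AᵀP(A−BK) = [4.4358 0.0418; 0.0418 0.0127]
P' = Q + AᵀP(A−BK) = [10.6858 -3.9582; -3.9582 4.0127]
tr(P') = 14.6985


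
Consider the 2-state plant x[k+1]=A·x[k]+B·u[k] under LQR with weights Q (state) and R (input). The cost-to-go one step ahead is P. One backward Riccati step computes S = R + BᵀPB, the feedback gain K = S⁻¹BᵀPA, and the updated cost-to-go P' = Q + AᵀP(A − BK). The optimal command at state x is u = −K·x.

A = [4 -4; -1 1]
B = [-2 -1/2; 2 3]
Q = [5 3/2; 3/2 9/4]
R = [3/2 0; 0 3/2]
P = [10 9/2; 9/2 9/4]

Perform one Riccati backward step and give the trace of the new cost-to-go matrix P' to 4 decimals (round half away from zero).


25.7949

BᵀP = [-11.0000 -4.5000; 8.5000 4.5000]
S = R + BᵀPB = [3/2 0; 0 3/2] + [13.0000 -8.0000; -8.0000 9.2500] = [14.5000 -8.0000; -8.0000 10.7500]
BᵀPA = [-39.5000 39.5000; 29.5000 -29.5000]
K = S⁻¹·BᵀPA = [-2.0531 2.0531; 1.2163 -1.2163]
A−BK = [0.5020 -0.5020; -0.5429 0.5429]
AᵀP(A−BK) = [9.2724 -9.2724; -9.2724 9.2724]
P' = Q + AᵀP(A−BK) = [14.2724 -7.7724; -7.7724 11.5224]
tr(P') = 25.7949


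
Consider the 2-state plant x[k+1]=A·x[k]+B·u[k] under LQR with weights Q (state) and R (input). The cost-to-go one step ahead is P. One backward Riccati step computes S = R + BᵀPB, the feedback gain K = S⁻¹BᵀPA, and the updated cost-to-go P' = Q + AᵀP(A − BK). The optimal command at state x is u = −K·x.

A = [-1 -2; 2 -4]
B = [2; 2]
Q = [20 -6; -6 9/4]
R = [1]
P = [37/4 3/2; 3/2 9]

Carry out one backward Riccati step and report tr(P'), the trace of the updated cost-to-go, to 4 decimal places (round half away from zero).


74.0669

BᵀP = [21.5000 21.0000]
S = R + BᵀPB = [1] + [85.0000] = [86.0000]
BᵀPA = [20.5000 -127.0000]
K = S⁻¹·BᵀPA = [0.2384 -1.4767]
A−BK = [-1.4767 0.9535; 1.5233 -1.0465]
AᵀP(A−BK) = [34.3634 -23.2267; -23.2267 17.4535]
P' = Q + AᵀP(A−BK) = [54.3634 -29.2267; -29.2267 19.7035]
tr(P') = 74.0669


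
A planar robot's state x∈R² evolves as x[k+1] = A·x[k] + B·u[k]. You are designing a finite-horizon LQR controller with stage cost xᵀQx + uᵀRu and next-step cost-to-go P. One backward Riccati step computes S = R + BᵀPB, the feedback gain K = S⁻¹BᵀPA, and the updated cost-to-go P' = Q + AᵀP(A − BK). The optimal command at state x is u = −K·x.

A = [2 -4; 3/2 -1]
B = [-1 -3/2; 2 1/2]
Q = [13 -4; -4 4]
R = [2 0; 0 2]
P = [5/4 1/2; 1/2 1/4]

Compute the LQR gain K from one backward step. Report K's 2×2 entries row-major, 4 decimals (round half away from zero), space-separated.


-0.0538 0.1590 -1.0103 1.7128

BᵀP = [-0.2500 0.0000; -1.6250 -0.6250]
S = R + BᵀPB = [2 0; 0 2] + [0.2500 0.3750; 0.3750 2.1250] = [2.2500 0.3750; 0.3750 4.1250]
BᵀPA = [-0.5000 1.0000; -4.1875 7.1250]
K = S⁻¹·BᵀPA = [-0.0538 0.1590; -1.0103 1.7128]
A−BK = [0.4308 -1.2718; 2.1128 -2.1744]
AᵀP(A−BK) = [4.3051 -7.1231; -7.1231 11.8872]
P' = Q + AᵀP(A−BK) = [17.3051 -11.1231; -11.1231 15.8872]
tr(P') = 33.1923


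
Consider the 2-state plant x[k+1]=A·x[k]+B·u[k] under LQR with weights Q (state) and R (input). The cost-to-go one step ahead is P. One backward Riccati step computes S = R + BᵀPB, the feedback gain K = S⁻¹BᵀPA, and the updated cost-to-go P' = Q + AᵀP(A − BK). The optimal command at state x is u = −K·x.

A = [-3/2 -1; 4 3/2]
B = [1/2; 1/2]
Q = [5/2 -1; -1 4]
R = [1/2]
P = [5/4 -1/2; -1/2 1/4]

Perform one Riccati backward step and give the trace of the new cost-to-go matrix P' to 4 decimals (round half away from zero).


BᵀP = [0.3750 -0.1250]
S = R + BᵀPB = [1/2] + [0.1250] = [0.6250]
BᵀPA = [-1.0625 -0.5625]
K = S⁻¹·BᵀPA = [-1.7000 -0.9000]
A−BK = [-0.6500 -0.5500; 4.8500 1.9500]
AᵀP(A−BK) = [11.0063 5.5438; 5.5438 2.8063]
P' = Q + AᵀP(A−BK) = [13.5063 4.5438; 4.5438 6.8063]
tr(P') = 20.3125

20.3125


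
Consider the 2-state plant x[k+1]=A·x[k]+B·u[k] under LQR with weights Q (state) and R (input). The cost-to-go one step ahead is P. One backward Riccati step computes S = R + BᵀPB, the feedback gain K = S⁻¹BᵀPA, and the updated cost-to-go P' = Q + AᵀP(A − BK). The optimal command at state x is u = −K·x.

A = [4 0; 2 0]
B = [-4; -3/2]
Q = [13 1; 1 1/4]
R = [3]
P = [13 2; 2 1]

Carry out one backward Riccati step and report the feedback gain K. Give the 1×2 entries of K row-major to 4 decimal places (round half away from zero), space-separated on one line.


-1.0074 0.0000

BᵀP = [-55.0000 -9.5000]
S = R + BᵀPB = [3] + [234.2500] = [237.2500]
BᵀPA = [-239.0000 0.0000]
K = S⁻¹·BᵀPA = [-1.0074 0.0000]
A−BK = [-0.0295 0.0000; 0.4889 0.0000]
AᵀP(A−BK) = [3.2371 0.0000; 0.0000 0.0000]
P' = Q + AᵀP(A−BK) = [16.2371 1.0000; 1.0000 0.2500]
tr(P') = 16.4871


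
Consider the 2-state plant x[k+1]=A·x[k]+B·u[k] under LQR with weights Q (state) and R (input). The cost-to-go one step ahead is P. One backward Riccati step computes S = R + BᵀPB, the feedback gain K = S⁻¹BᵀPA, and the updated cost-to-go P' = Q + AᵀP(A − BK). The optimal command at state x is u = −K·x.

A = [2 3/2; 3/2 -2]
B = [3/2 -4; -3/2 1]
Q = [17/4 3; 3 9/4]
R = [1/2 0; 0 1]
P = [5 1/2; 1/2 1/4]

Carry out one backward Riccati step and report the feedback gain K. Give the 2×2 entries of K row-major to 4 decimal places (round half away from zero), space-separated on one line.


-0.3205 0.5644 -0.6493 -0.1388

BᵀP = [6.7500 0.3750; -19.5000 -1.7500]
S = R + BᵀPB = [1/2 0; 0 1] + [9.5625 -26.6250; -26.6250 76.2500] = [10.0625 -26.6250; -26.6250 77.2500]
BᵀPA = [14.0625 9.3750; -41.6250 -25.7500]
K = S⁻¹·BᵀPA = [-0.3205 0.5644; -0.6493 -0.1388]
A−BK = [-0.1164 0.0982; 1.6685 -1.0146]
AᵀP(A−BK) = [1.0425 -0.3397; -0.3397 0.3845]
P' = Q + AᵀP(A−BK) = [5.2925 2.6603; 2.6603 2.6345]
tr(P') = 7.9269


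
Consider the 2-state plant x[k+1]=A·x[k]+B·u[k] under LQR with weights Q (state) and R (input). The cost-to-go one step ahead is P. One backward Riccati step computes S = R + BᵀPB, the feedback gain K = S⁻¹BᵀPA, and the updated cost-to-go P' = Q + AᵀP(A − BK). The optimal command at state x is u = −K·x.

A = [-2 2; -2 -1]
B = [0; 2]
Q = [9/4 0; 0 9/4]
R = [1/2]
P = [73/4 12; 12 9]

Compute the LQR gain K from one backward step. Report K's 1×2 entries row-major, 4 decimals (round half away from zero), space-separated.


BᵀP = [24.0000 18.0000]
S = R + BᵀPB = [1/2] + [36.0000] = [36.5000]
BᵀPA = [-84.0000 30.0000]
K = S⁻¹·BᵀPA = [-2.3014 0.8219]
A−BK = [-2.0000 2.0000; 2.6027 -2.6438]
AᵀP(A−BK) = [11.6849 -9.9589; -9.9589 9.3425]
P' = Q + AᵀP(A−BK) = [13.9349 -9.9589; -9.9589 11.5925]
tr(P') = 25.5274

-2.3014 0.8219


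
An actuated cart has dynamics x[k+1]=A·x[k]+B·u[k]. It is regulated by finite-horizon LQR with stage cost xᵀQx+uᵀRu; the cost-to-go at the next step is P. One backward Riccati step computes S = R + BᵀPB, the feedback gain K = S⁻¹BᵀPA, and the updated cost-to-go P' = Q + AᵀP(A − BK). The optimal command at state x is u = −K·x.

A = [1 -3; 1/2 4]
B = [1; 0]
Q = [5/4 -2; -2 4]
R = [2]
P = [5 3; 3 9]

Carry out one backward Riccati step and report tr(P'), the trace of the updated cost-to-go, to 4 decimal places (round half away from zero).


125.1786

BᵀP = [5.0000 3.0000]
S = R + BᵀPB = [2] + [5.0000] = [7.0000]
BᵀPA = [6.5000 -3.0000]
K = S⁻¹·BᵀPA = [0.9286 -0.4286]
A−BK = [0.0714 -2.5714; 0.5000 4.0000]
AᵀP(A−BK) = [4.2143 13.2857; 13.2857 115.7143]
P' = Q + AᵀP(A−BK) = [5.4643 11.2857; 11.2857 119.7143]
tr(P') = 125.1786


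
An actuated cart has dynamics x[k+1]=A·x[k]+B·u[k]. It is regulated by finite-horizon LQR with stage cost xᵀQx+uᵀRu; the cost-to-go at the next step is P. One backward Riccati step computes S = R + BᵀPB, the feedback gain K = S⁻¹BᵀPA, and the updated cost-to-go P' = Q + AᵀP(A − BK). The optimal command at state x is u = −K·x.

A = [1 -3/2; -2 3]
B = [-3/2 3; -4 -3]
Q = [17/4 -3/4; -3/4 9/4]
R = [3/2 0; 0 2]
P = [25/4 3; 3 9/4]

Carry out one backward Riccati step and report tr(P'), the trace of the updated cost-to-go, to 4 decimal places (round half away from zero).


BᵀP = [-21.3750 -13.5000; 9.7500 2.2500]
S = R + BᵀPB = [3/2 0; 0 2] + [86.0625 -23.6250; -23.6250 22.5000] = [87.5625 -23.6250; -23.6250 24.5000]
BᵀPA = [5.6250 -8.4375; 5.2500 -7.8750]
K = S⁻¹·BᵀPA = [0.1650 -0.2475; 0.3734 -0.5601]
A−BK = [0.1274 -0.1910; -0.2200 0.3300]
AᵀP(A−BK) = [0.3618 -0.5427; -0.5427 0.8140]
P' = Q + AᵀP(A−BK) = [4.6118 -1.2927; -1.2927 3.0640]
tr(P') = 7.6758

7.6758


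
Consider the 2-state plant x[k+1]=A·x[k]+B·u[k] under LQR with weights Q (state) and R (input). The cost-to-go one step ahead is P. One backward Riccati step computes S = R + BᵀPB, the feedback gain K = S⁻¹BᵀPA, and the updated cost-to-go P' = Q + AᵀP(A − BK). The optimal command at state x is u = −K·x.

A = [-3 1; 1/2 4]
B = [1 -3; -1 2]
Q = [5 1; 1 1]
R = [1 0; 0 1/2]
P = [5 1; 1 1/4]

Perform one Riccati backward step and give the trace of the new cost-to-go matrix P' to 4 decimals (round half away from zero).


8.4055

BᵀP = [4.0000 0.7500; -13.0000 -2.5000]
S = R + BᵀPB = [1 0; 0 1/2] + [3.2500 -10.5000; -10.5000 34.0000] = [4.2500 -10.5000; -10.5000 34.5000]
BᵀPA = [-11.6250 7.0000; 37.7500 -23.0000]
K = S⁻¹·BᵀPA = [-0.1289 0.0000; 1.0550 -0.6667]
A−BK = [0.2938 -1.0000; -1.7388 5.3333]
AᵀP(A−BK) = [0.7388 -0.8333; -0.8333 1.6667]
P' = Q + AᵀP(A−BK) = [5.7388 0.1667; 0.1667 2.6667]
tr(P') = 8.4055


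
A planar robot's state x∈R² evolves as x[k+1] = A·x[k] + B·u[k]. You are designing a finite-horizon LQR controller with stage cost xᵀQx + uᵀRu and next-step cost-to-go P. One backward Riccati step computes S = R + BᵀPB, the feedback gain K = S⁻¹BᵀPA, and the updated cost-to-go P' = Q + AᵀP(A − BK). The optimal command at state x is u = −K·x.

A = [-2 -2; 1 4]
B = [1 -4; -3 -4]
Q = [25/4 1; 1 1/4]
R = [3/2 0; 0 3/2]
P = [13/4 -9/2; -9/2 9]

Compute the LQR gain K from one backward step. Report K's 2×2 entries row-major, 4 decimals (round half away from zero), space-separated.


BᵀP = [16.7500 -31.5000; 5.0000 -18.0000]
S = R + BᵀPB = [3/2 0; 0 3/2] + [111.2500 59.0000; 59.0000 52.0000] = [112.7500 59.0000; 59.0000 53.5000]
BᵀPA = [-65.0000 -159.5000; -28.0000 -82.0000]
K = S⁻¹·BᵀPA = [-0.7156 -1.4485; 0.2658 0.0647]
A−BK = [-0.2214 -0.2928; -0.0836 -0.0867]
AᵀP(A−BK) = [0.9296 1.6599; 1.6599 3.2712]
P' = Q + AᵀP(A−BK) = [7.1796 2.6599; 2.6599 3.5212]
tr(P') = 10.7008

-0.7156 -1.4485 0.2658 0.0647


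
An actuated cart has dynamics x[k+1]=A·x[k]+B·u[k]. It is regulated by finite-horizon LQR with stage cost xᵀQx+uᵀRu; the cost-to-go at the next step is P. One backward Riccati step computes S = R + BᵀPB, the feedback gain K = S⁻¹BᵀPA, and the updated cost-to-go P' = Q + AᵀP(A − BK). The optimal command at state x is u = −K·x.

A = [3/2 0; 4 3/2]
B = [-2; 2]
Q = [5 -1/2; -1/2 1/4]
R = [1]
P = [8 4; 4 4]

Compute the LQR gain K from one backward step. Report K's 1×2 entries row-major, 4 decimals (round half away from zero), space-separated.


-0.7059 0.0000

BᵀP = [-8.0000 0.0000]
S = R + BᵀPB = [1] + [16.0000] = [17.0000]
BᵀPA = [-12.0000 0.0000]
K = S⁻¹·BᵀPA = [-0.7059 0.0000]
A−BK = [0.0882 0.0000; 5.4118 1.5000]
AᵀP(A−BK) = [121.5294 33.0000; 33.0000 9.0000]
P' = Q + AᵀP(A−BK) = [126.5294 32.5000; 32.5000 9.2500]
tr(P') = 135.7794


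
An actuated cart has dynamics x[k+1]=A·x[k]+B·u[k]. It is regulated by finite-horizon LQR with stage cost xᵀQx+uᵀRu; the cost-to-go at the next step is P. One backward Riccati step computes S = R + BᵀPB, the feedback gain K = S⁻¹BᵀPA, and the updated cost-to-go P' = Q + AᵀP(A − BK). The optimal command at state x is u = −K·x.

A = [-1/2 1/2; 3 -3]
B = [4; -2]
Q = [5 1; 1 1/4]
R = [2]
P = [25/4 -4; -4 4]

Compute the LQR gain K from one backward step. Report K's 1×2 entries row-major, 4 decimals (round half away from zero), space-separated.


BᵀP = [33.0000 -24.0000]
S = R + BᵀPB = [2] + [180.0000] = [182.0000]
BᵀPA = [-88.5000 88.5000]
K = S⁻¹·BᵀPA = [-0.4863 0.4863]
A−BK = [1.4451 -1.4451; 2.0275 -2.0275]
AᵀP(A−BK) = [6.5282 -6.5282; -6.5282 6.5282]
P' = Q + AᵀP(A−BK) = [11.5282 -5.5282; -5.5282 6.7782]
tr(P') = 18.3063

-0.4863 0.4863


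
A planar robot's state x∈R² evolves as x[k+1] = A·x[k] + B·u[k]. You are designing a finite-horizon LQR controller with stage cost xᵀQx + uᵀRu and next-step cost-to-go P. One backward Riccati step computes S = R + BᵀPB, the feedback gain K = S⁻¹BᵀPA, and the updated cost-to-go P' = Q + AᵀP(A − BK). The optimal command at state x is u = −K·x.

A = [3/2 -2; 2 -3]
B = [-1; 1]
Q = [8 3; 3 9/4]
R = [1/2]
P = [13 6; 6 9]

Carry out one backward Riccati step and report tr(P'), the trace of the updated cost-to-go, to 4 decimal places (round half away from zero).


BᵀP = [-7.0000 3.0000]
S = R + BᵀPB = [1/2] + [10.0000] = [10.5000]
BᵀPA = [-4.5000 5.0000]
K = S⁻¹·BᵀPA = [-0.4286 0.4762]
A−BK = [1.0714 -1.5238; 2.4286 -3.4762]
AᵀP(A−BK) = [99.3214 -141.8571; -141.8571 202.6190]
P' = Q + AᵀP(A−BK) = [107.3214 -138.8571; -138.8571 204.8690]
tr(P') = 312.1905

312.1905


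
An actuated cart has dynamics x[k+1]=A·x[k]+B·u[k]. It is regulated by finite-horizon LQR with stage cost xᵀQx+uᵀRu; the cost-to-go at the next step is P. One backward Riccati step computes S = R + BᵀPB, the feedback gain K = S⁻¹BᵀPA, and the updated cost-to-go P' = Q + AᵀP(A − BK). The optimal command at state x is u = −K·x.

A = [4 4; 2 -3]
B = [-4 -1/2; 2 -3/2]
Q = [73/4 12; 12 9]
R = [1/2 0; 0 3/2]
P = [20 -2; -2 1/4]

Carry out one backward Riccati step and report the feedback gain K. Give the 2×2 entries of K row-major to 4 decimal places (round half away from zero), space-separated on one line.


BᵀP = [-84.0000 8.5000; -7.0000 0.6250]
S = R + BᵀPB = [1/2 0; 0 3/2] + [353.0000 29.2500; 29.2500 2.5625] = [353.5000 29.2500; 29.2500 4.0625]
BᵀPA = [-319.0000 -361.5000; -26.7500 -29.8750]
K = S⁻¹·BᵀPA = [-0.8845 -1.0245; -0.2160 0.0225]
A−BK = [0.3539 -0.0867; 3.4451 -0.9173]
AᵀP(A−BK) = [1.0564 0.2887; 0.2887 0.5681]
P' = Q + AᵀP(A−BK) = [19.3064 12.2887; 12.2887 9.5681]
tr(P') = 28.8745

-0.8845 -1.0245 -0.2160 0.0225


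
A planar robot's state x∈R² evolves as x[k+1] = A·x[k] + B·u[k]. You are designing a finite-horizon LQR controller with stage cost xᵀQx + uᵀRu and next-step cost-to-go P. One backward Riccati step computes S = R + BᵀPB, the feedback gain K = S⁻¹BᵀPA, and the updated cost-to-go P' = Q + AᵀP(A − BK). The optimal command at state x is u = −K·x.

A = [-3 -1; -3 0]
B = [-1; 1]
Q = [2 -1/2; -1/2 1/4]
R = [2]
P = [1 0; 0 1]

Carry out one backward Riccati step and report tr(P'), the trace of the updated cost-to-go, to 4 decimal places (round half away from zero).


BᵀP = [-1.0000 1.0000]
S = R + BᵀPB = [2] + [2.0000] = [4.0000]
BᵀPA = [0.0000 1.0000]
K = S⁻¹·BᵀPA = [0.0000 0.2500]
A−BK = [-3.0000 -0.7500; -3.0000 -0.2500]
AᵀP(A−BK) = [18.0000 3.0000; 3.0000 0.7500]
P' = Q + AᵀP(A−BK) = [20.0000 2.5000; 2.5000 1.0000]
tr(P') = 21.0000

21.0000


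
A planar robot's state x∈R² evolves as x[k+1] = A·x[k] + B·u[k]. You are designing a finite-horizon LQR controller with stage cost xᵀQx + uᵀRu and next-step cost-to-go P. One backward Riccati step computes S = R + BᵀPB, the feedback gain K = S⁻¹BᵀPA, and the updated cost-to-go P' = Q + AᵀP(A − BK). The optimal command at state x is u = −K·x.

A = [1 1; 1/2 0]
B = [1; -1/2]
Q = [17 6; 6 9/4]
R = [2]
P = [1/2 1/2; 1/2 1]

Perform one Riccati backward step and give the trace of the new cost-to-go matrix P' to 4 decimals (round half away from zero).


BᵀP = [0.2500 0.0000]
S = R + BᵀPB = [2] + [0.2500] = [2.2500]
BᵀPA = [0.2500 0.2500]
K = S⁻¹·BᵀPA = [0.1111 0.1111]
A−BK = [0.8889 0.8889; 0.5556 0.0556]
AᵀP(A−BK) = [1.2222 0.7222; 0.7222 0.4722]
P' = Q + AᵀP(A−BK) = [18.2222 6.7222; 6.7222 2.7222]
tr(P') = 20.9444

20.9444


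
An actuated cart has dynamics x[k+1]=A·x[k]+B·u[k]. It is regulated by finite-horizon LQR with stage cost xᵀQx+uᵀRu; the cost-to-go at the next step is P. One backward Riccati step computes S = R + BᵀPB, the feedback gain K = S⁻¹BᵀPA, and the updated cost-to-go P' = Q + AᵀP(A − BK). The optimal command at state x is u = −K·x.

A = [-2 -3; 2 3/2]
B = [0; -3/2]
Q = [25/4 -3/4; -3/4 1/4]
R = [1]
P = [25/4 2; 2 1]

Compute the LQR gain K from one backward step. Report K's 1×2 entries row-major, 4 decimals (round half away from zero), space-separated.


0.9231 2.0769

BᵀP = [-3.0000 -1.5000]
S = R + BᵀPB = [1] + [2.2500] = [3.2500]
BᵀPA = [3.0000 6.7500]
K = S⁻¹·BᵀPA = [0.9231 2.0769]
A−BK = [-2.0000 -3.0000; 3.3846 4.6154]
AᵀP(A−BK) = [10.2308 16.2692; 16.2692 26.4808]
P' = Q + AᵀP(A−BK) = [16.4808 15.5192; 15.5192 26.7308]
tr(P') = 43.2115


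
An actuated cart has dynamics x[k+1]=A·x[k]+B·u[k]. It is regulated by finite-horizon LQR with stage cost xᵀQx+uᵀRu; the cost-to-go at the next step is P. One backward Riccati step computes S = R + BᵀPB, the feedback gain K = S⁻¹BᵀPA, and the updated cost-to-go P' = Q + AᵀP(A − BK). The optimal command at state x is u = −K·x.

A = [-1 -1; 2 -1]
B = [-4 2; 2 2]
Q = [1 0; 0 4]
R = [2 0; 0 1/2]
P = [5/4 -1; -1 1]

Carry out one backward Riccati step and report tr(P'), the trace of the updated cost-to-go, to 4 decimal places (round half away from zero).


BᵀP = [-7.0000 6.0000; 0.5000 0.0000]
S = R + BᵀPB = [2 0; 0 1/2] + [40.0000 -2.0000; -2.0000 1.0000] = [42.0000 -2.0000; -2.0000 1.5000]
BᵀPA = [19.0000 1.0000; -0.5000 -0.5000]
K = S⁻¹·BᵀPA = [0.4661 0.0085; 0.2881 -0.3220]
A−BK = [0.2881 -0.3220; 0.4915 -0.3729]
AᵀP(A−BK) = [0.5381 -0.0720; -0.0720 0.0805]
P' = Q + AᵀP(A−BK) = [1.5381 -0.0720; -0.0720 4.0805]
tr(P') = 5.6186

5.6186


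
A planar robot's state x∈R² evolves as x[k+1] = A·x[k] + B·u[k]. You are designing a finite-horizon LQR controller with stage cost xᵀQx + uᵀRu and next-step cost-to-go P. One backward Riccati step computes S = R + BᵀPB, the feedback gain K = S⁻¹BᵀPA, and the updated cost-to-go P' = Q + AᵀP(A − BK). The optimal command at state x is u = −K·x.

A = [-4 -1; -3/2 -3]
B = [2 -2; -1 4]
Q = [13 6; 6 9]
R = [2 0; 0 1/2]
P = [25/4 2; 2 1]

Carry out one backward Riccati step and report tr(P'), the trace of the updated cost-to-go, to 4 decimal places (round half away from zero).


43.4518

BᵀP = [10.5000 3.0000; -4.5000 0.0000]
S = R + BᵀPB = [2 0; 0 1/2] + [18.0000 -9.0000; -9.0000 9.0000] = [20.0000 -9.0000; -9.0000 9.5000]
BᵀPA = [-46.5000 -19.5000; 18.0000 4.5000]
K = S⁻¹·BᵀPA = [-2.5665 -1.3280; -0.5367 -0.7844]
A−BK = [0.0596 0.0872; -1.9197 -1.1904]
AᵀP(A−BK) = [16.5677 8.8681; 8.8681 4.8842]
P' = Q + AᵀP(A−BK) = [29.5677 14.8681; 14.8681 13.8842]
tr(P') = 43.4518


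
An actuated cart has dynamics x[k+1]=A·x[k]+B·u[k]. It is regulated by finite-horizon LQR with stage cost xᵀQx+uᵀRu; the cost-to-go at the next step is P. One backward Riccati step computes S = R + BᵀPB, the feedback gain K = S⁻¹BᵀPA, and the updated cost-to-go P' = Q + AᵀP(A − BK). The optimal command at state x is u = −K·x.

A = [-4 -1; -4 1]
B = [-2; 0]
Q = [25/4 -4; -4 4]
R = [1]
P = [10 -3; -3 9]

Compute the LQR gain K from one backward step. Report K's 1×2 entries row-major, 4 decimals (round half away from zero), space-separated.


BᵀP = [-20.0000 6.0000]
S = R + BᵀPB = [1] + [40.0000] = [41.0000]
BᵀPA = [56.0000 26.0000]
K = S⁻¹·BᵀPA = [1.3659 0.6341]
A−BK = [-1.2683 0.2683; -4.0000 1.0000]
AᵀP(A−BK) = [131.5122 -31.5122; -31.5122 8.5122]
P' = Q + AᵀP(A−BK) = [137.7622 -35.5122; -35.5122 12.5122]
tr(P') = 150.2744

1.3659 0.6341


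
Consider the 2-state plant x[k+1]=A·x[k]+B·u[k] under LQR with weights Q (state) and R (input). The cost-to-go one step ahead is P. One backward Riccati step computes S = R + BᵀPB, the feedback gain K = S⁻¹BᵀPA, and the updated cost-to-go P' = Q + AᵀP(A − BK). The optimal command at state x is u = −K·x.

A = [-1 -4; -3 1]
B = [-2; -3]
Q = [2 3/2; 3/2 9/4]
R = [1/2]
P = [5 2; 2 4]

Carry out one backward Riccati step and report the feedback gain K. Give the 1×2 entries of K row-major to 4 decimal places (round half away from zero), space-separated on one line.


BᵀP = [-16.0000 -16.0000]
S = R + BᵀPB = [1/2] + [80.0000] = [80.5000]
BᵀPA = [64.0000 48.0000]
K = S⁻¹·BᵀPA = [0.7950 0.5963]
A−BK = [0.5901 -2.8075; -0.6149 2.7888]
AᵀP(A−BK) = [2.1180 -8.1615; -8.1615 39.3789]
P' = Q + AᵀP(A−BK) = [4.1180 -6.6615; -6.6615 41.6289]
tr(P') = 45.7469

0.7950 0.5963


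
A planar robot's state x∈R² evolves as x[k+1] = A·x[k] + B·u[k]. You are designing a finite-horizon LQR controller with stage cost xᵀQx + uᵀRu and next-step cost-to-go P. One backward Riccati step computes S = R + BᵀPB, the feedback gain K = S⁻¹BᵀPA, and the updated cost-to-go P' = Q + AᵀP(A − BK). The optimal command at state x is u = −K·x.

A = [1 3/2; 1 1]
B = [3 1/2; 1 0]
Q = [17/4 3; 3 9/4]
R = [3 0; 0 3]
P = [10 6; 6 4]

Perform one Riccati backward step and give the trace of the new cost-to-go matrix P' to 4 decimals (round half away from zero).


8.2558

BᵀP = [36.0000 22.0000; 5.0000 3.0000]
S = R + BᵀPB = [3 0; 0 3] + [130.0000 18.0000; 18.0000 2.5000] = [133.0000 18.0000; 18.0000 5.5000]
BᵀPA = [58.0000 76.0000; 8.0000 10.5000]
K = S⁻¹·BᵀPA = [0.4294 0.5620; 0.0491 0.0699]
A−BK = [-0.3129 -0.2209; 0.5706 0.4380]
AᵀP(A−BK) = [0.6994 0.8466; 0.8466 1.0564]
P' = Q + AᵀP(A−BK) = [4.9494 3.8466; 3.8466 3.3064]
tr(P') = 8.2558


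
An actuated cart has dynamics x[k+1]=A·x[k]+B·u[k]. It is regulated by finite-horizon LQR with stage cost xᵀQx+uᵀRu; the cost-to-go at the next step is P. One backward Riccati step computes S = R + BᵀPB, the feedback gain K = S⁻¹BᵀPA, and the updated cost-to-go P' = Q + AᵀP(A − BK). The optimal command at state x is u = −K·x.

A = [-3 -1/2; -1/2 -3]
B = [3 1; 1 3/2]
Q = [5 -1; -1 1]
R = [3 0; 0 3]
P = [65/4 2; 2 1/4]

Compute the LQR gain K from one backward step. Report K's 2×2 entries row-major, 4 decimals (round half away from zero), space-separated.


-0.8434 -0.2382 -0.3187 -0.0941

BᵀP = [50.7500 6.2500; 19.2500 2.3750]
S = R + BᵀPB = [3 0; 0 3] + [158.5000 60.1250; 60.1250 22.8125] = [161.5000 60.1250; 60.1250 25.8125]
BᵀPA = [-155.3750 -44.1250; -58.9375 -16.7500]
K = S⁻¹·BᵀPA = [-0.8434 -0.2382; -0.3187 -0.0941]
A−BK = [-0.1510 0.3087; 0.8215 -2.6207]
AᵀP(A−BK) = [2.4819 0.6956; 0.6956 0.2263]
P' = Q + AᵀP(A−BK) = [7.4819 -0.3044; -0.3044 1.2263]
tr(P') = 8.7082


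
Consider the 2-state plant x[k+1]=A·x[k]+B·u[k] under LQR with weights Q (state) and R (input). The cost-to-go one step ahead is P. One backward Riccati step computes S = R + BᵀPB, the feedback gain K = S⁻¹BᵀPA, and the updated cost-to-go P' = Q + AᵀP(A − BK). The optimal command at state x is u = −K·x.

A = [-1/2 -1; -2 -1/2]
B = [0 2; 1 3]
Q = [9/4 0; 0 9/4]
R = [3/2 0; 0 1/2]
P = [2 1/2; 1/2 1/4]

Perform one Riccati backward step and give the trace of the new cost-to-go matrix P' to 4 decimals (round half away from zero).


BᵀP = [0.5000 0.2500; 5.5000 1.7500]
S = R + BᵀPB = [3/2 0; 0 1/2] + [0.2500 1.7500; 1.7500 16.2500] = [1.7500 1.7500; 1.7500 16.7500]
BᵀPA = [-0.7500 -0.6250; -6.2500 -6.3750]
K = S⁻¹·BᵀPA = [-0.0619 0.0262; -0.3667 -0.3833]
A−BK = [0.2333 -0.2333; -0.8381 0.6238]
AᵀP(A−BK) = [0.1619 -0.0012; -0.0012 0.1351]
P' = Q + AᵀP(A−BK) = [2.4119 -0.0012; -0.0012 2.3851]
tr(P') = 4.7970

4.7970


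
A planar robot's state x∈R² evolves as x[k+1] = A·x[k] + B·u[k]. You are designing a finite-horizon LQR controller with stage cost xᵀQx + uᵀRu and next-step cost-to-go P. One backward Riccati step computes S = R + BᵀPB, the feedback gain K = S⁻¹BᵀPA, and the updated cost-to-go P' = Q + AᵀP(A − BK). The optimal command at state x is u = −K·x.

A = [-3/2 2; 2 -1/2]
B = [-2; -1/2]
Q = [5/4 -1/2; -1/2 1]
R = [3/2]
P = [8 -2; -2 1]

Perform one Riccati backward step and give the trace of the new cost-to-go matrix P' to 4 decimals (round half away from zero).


BᵀP = [-15.0000 3.5000]
S = R + BᵀPB = [3/2] + [28.2500] = [29.7500]
BᵀPA = [29.5000 -31.7500]
K = S⁻¹·BᵀPA = [0.9916 -1.0672]
A−BK = [0.4832 -0.1345; 2.4958 -1.0336]
AᵀP(A−BK) = [4.7479 -3.0168; -3.0168 2.3655]
P' = Q + AᵀP(A−BK) = [5.9979 -3.5168; -3.5168 3.3655]
tr(P') = 9.3634

9.3634


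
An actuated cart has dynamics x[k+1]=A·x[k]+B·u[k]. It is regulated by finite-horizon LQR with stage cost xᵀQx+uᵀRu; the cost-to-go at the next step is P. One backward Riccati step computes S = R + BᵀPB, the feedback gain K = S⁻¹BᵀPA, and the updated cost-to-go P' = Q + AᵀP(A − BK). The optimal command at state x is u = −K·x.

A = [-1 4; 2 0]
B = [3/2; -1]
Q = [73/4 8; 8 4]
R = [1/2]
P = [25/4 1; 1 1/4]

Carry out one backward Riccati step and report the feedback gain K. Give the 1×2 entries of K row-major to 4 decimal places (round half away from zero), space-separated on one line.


BᵀP = [8.3750 1.2500]
S = R + BᵀPB = [1/2] + [11.3125] = [11.8125]
BᵀPA = [-5.8750 33.5000]
K = S⁻¹·BᵀPA = [-0.4974 2.8360]
A−BK = [-0.2540 -0.2540; 1.5026 2.8360]
AᵀP(A−BK) = [0.3280 -0.3386; -0.3386 4.9947]
P' = Q + AᵀP(A−BK) = [18.5780 7.6614; 7.6614 8.9947]
tr(P') = 27.5728

-0.4974 2.8360


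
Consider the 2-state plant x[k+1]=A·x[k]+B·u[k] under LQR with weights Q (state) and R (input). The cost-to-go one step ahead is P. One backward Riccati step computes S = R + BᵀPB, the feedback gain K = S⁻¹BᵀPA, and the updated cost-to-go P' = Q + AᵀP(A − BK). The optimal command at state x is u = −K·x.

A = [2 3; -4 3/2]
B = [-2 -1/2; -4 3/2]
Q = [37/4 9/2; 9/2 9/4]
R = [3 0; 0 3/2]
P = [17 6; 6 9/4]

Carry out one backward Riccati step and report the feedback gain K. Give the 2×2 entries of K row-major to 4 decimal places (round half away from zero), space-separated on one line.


BᵀP = [-58.0000 -21.0000; 0.5000 0.3750]
S = R + BᵀPB = [3 0; 0 3/2] + [200.0000 -2.5000; -2.5000 0.3125] = [203.0000 -2.5000; -2.5000 1.8125]
BᵀPA = [-32.0000 -205.5000; -0.5000 2.0625]
K = S⁻¹·BᵀPA = [-0.1638 -1.0156; -0.5018 -0.2628]
A−BK = [1.4215 0.8375; -3.9025 -2.1680]
AᵀP(A−BK) = [2.5070 1.8709; 1.8709 3.9086]
P' = Q + AᵀP(A−BK) = [11.7570 6.3709; 6.3709 6.1586]
tr(P') = 17.9156

-0.1638 -1.0156 -0.5018 -0.2628


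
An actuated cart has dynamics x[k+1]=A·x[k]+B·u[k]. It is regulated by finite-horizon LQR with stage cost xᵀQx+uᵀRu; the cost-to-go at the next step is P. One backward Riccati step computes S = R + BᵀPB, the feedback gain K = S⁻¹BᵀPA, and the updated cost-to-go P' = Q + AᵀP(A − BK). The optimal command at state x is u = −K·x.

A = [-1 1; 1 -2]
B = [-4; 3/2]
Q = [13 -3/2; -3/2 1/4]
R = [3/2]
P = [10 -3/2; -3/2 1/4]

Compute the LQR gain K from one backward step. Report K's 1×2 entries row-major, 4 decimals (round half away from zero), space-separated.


0.2700 -0.3054

BᵀP = [-42.2500 6.3750]
S = R + BᵀPB = [3/2] + [178.5625] = [180.0625]
BᵀPA = [48.6250 -55.0000]
K = S⁻¹·BᵀPA = [0.2700 -0.3054]
A−BK = [0.0802 -0.2218; 0.5949 -1.5418]
AᵀP(A−BK) = [0.1191 -0.1475; -0.1475 0.2003]
P' = Q + AᵀP(A−BK) = [13.1191 -1.6475; -1.6475 0.4503]
tr(P') = 13.5693


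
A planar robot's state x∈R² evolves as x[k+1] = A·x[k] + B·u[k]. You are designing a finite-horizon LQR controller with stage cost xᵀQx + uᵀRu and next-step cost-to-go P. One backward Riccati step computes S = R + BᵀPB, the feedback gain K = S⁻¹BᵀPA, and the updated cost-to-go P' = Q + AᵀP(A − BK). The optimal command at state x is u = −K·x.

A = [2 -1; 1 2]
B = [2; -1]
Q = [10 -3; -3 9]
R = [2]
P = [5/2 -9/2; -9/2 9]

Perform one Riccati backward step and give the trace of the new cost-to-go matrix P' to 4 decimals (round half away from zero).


23.3910

BᵀP = [9.5000 -18.0000]
S = R + BᵀPB = [2] + [37.0000] = [39.0000]
BᵀPA = [1.0000 -45.5000]
K = S⁻¹·BᵀPA = [0.0256 -1.1667]
A−BK = [1.9487 1.3333; 1.0256 0.8333]
AᵀP(A−BK) = [0.9744 0.6667; 0.6667 3.4167]
P' = Q + AᵀP(A−BK) = [10.9744 -2.3333; -2.3333 12.4167]
tr(P') = 23.3910


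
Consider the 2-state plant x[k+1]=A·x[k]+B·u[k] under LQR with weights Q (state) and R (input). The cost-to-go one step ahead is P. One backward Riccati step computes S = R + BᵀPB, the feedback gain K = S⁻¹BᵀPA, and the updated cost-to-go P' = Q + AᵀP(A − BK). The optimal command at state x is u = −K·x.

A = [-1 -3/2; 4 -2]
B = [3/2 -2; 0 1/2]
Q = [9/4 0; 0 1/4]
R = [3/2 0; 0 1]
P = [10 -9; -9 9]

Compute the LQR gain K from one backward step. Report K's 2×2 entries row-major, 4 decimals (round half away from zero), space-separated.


BᵀP = [15.0000 -13.5000; -24.5000 22.5000]
S = R + BᵀPB = [3/2 0; 0 1] + [22.5000 -36.7500; -36.7500 60.2500] = [24.0000 -36.7500; -36.7500 61.2500]
BᵀPA = [-69.0000 4.5000; 114.5000 -8.2500]
K = S⁻¹·BᵀPA = [-0.1538 -0.2308; 1.7771 -0.2732]
A−BK = [2.7849 -1.7002; 3.1115 -1.8634]
AᵀP(A−BK) = [11.9089 -5.6468; -5.6468 3.2849]
P' = Q + AᵀP(A−BK) = [14.1589 -5.6468; -5.6468 3.5349]
tr(P') = 17.6939

-0.1538 -0.2308 1.7771 -0.2732


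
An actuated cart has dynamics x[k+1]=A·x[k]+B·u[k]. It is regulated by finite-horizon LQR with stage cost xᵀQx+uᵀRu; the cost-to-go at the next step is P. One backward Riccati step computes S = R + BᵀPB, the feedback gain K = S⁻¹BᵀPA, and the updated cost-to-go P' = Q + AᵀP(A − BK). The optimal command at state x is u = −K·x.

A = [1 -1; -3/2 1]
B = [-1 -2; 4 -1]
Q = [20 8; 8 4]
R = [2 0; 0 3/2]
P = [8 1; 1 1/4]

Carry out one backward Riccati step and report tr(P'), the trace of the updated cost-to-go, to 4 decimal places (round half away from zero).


BᵀP = [-4.0000 0.0000; -17.0000 -2.2500]
S = R + BᵀPB = [2 0; 0 3/2] + [4.0000 8.0000; 8.0000 36.2500] = [6.0000 8.0000; 8.0000 37.7500]
BᵀPA = [-4.0000 4.0000; -13.6250 14.7500]
K = S⁻¹·BᵀPA = [-0.2585 0.2031; -0.3062 0.3477]
A−BK = [0.1292 -0.1015; -0.7723 0.5354]
AᵀP(A−BK) = [0.3573 -0.3254; -0.3254 0.3092]
P' = Q + AᵀP(A−BK) = [20.3573 7.6746; 7.6746 4.3092]
tr(P') = 24.6665

24.6665


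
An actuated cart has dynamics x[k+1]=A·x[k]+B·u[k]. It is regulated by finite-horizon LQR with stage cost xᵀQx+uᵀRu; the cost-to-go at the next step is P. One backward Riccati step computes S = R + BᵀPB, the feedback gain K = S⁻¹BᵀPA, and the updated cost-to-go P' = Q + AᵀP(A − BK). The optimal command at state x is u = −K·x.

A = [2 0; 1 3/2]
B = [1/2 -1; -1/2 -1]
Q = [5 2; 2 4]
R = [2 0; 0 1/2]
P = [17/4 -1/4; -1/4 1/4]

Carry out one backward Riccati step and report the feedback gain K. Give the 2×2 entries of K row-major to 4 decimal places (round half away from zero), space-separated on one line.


0.2941 -0.1588 -1.6471 -0.0706

BᵀP = [2.2500 -0.2500; -4.0000 0.0000]
S = R + BᵀPB = [2 0; 0 1/2] + [1.2500 -2.0000; -2.0000 4.0000] = [3.2500 -2.0000; -2.0000 4.5000]
BᵀPA = [4.2500 -0.3750; -8.0000 0.0000]
K = S⁻¹·BᵀPA = [0.2941 -0.1588; -1.6471 -0.0706]
A−BK = [0.2059 0.0088; -0.5000 1.3500]
AᵀP(A−BK) = [1.8235 -0.2647; -0.2647 0.5029]
P' = Q + AᵀP(A−BK) = [6.8235 1.7353; 1.7353 4.5029]
tr(P') = 11.3265


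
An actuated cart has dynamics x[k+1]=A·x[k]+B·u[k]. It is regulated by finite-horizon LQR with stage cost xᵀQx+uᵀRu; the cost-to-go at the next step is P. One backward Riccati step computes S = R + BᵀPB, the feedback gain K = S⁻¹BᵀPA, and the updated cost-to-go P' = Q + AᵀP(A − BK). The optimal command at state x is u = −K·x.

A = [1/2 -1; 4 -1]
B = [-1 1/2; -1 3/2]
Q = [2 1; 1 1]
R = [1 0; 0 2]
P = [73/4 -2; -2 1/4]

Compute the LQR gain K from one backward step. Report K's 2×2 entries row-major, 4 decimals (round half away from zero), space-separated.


-0.0459 0.8776 0.0751 -0.1633

BᵀP = [-16.2500 1.7500; 6.1250 -0.6250]
S = R + BᵀPB = [1 0; 0 2] + [14.5000 -5.5000; -5.5000 2.1250] = [15.5000 -5.5000; -5.5000 4.1250]
BᵀPA = [-1.1250 14.5000; 0.5625 -5.5000]
K = S⁻¹·BᵀPA = [-0.0459 0.8776; 0.0751 -0.1633]
A−BK = [0.4165 -0.0408; 3.8414 0.1224]
AᵀP(A−BK) = [0.4686 -0.0459; -0.0459 0.8776]
P' = Q + AᵀP(A−BK) = [2.4686 0.9541; 0.9541 1.8776]
tr(P') = 4.3461


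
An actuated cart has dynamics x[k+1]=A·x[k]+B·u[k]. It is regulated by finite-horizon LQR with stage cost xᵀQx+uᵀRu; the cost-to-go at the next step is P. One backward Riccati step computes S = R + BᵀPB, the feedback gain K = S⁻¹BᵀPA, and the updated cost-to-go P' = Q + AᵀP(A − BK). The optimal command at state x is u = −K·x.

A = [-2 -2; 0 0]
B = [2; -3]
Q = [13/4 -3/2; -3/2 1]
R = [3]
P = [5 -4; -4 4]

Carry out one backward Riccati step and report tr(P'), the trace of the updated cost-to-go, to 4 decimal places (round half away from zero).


BᵀP = [22.0000 -20.0000]
S = R + BᵀPB = [3] + [104.0000] = [107.0000]
BᵀPA = [-44.0000 -44.0000]
K = S⁻¹·BᵀPA = [-0.4112 -0.4112]
A−BK = [-1.1776 -1.1776; -1.2336 -1.2336]
AᵀP(A−BK) = [1.9065 1.9065; 1.9065 1.9065]
P' = Q + AᵀP(A−BK) = [5.1565 0.4065; 0.4065 2.9065]
tr(P') = 8.0631

8.0631


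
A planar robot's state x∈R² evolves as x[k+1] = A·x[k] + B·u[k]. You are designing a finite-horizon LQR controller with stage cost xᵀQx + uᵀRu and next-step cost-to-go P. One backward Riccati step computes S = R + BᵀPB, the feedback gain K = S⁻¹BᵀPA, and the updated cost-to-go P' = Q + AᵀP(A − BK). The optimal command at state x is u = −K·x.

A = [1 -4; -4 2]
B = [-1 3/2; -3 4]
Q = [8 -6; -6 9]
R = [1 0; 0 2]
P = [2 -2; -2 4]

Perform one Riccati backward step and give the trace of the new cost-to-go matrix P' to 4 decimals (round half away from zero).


BᵀP = [4.0000 -10.0000; -5.0000 13.0000]
S = R + BᵀPB = [1 0; 0 2] + [26.0000 -34.0000; -34.0000 44.5000] = [27.0000 -34.0000; -34.0000 46.5000]
BᵀPA = [44.0000 -36.0000; -57.0000 46.0000]
K = S⁻¹·BᵀPA = [1.0854 -1.1055; -0.4322 0.1809]
A−BK = [2.7337 -5.3769; 0.9849 -2.0402]
AᵀP(A−BK) = [9.6080 -17.0452; -17.0452 31.8794]
P' = Q + AᵀP(A−BK) = [17.6080 -23.0452; -23.0452 40.8794]
tr(P') = 58.4874

58.4874


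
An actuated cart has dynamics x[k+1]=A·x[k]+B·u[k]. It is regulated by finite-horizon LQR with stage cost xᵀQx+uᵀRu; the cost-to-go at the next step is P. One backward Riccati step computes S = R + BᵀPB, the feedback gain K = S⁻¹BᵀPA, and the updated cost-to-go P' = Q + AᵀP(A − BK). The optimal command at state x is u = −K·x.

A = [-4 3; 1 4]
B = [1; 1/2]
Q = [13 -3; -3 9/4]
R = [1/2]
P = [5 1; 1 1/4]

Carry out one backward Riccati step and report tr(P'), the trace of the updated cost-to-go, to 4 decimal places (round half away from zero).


BᵀP = [5.5000 1.1250]
S = R + BᵀPB = [1/2] + [6.0625] = [6.5625]
BᵀPA = [-20.8750 21.0000]
K = S⁻¹·BᵀPA = [-3.1810 3.2000]
A−BK = [-0.8190 -0.2000; 2.5905 2.4000]
AᵀP(A−BK) = [5.8476 -5.2000; -5.2000 5.8000]
P' = Q + AᵀP(A−BK) = [18.8476 -8.2000; -8.2000 8.0500]
tr(P') = 26.8976

26.8976


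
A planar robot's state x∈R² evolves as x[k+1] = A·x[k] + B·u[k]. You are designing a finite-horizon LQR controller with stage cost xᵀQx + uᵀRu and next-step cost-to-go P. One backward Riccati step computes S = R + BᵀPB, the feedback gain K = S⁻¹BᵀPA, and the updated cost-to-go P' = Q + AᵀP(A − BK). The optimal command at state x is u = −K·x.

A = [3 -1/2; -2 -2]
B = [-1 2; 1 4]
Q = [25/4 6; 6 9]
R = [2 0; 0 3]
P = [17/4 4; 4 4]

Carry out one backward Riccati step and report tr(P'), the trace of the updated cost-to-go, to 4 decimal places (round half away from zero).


BᵀP = [-0.2500 0.0000; 24.5000 24.0000]
S = R + BᵀPB = [2 0; 0 3] + [0.2500 -0.5000; -0.5000 145.0000] = [2.2500 -0.5000; -0.5000 148.0000]
BᵀPA = [-0.7500 0.1250; 25.5000 -60.2500]
K = S⁻¹·BᵀPA = [-0.2953 -0.0349; 0.1713 -0.4072]
A−BK = [2.3621 0.2795; -2.3899 -0.3362]
AᵀP(A−BK) = [1.6604 -0.0173; -0.0173 0.5323]
P' = Q + AᵀP(A−BK) = [7.9104 5.9827; 5.9827 9.5323]
tr(P') = 17.4427

17.4427


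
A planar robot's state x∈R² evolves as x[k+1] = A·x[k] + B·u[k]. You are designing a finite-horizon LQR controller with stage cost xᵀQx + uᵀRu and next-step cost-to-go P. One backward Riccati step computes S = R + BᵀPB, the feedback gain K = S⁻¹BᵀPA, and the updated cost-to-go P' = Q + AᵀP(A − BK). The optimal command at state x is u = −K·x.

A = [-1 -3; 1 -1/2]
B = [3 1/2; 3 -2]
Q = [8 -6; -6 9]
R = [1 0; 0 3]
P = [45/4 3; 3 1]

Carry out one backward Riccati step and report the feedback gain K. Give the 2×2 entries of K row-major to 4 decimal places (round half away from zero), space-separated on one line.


-0.1887 -0.8156 -0.1627 -0.2009

BᵀP = [42.7500 12.0000; -0.3750 -0.5000]
S = R + BᵀPB = [1 0; 0 3] + [164.2500 -2.6250; -2.6250 0.8125] = [165.2500 -2.6250; -2.6250 3.8125]
BᵀPA = [-30.7500 -134.2500; -0.1250 1.3750]
K = S⁻¹·BᵀPA = [-0.1887 -0.8156; -0.1627 -0.2009]
A−BK = [-0.3527 -0.4528; 1.2406 1.5450]
AᵀP(A−BK) = [0.4282 0.6453; 0.6453 1.2824]
P' = Q + AᵀP(A−BK) = [8.4282 -5.3547; -5.3547 10.2824]
tr(P') = 18.7106


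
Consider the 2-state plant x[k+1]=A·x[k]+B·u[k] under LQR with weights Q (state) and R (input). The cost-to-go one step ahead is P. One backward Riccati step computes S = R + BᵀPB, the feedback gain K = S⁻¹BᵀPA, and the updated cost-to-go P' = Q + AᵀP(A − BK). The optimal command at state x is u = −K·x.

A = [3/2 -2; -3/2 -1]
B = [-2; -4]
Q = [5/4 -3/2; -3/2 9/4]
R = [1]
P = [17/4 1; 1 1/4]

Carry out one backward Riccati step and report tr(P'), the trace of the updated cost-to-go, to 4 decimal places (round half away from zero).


BᵀP = [-12.5000 -3.0000]
S = R + BᵀPB = [1] + [37.0000] = [38.0000]
BᵀPA = [-14.2500 28.0000]
K = S⁻¹·BᵀPA = [-0.3750 0.7368]
A−BK = [0.7500 -0.5263; -3.0000 1.9474]
AᵀP(A−BK) = [0.2813 -0.3750; -0.3750 0.6184]
P' = Q + AᵀP(A−BK) = [1.5313 -1.8750; -1.8750 2.8684]
tr(P') = 4.3997

4.3997


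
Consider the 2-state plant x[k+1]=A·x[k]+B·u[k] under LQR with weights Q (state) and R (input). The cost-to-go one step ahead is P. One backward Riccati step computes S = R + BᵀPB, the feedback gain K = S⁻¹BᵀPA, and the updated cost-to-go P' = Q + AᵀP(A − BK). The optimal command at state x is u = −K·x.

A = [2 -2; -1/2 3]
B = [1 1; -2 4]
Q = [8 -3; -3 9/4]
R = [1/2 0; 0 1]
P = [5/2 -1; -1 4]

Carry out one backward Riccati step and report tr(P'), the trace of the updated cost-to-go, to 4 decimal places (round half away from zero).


BᵀP = [4.5000 -9.0000; -1.5000 15.0000]
S = R + BᵀPB = [1/2 0; 0 1] + [22.5000 -31.5000; -31.5000 58.5000] = [23.0000 -31.5000; -31.5000 59.5000]
BᵀPA = [13.5000 -36.0000; -10.5000 48.0000]
K = S⁻¹·BᵀPA = [1.2558 -1.6744; 0.4884 -0.0797]
A−BK = [0.2558 -0.2458; 0.0581 -0.0299]
AᵀP(A−BK) = [1.1744 -1.2326; -1.2326 1.5482]
P' = Q + AᵀP(A−BK) = [9.1744 -4.2326; -4.2326 3.7982]
tr(P') = 12.9726

12.9726


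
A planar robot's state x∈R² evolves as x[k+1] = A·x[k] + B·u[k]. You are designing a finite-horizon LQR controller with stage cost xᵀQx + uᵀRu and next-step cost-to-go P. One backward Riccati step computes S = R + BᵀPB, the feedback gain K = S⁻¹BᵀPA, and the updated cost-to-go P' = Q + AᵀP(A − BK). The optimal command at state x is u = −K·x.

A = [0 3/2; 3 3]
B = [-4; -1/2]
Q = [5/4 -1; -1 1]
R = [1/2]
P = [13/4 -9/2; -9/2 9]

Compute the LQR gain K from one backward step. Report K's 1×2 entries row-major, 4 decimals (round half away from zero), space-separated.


BᵀP = [-10.7500 13.5000]
S = R + BᵀPB = [1/2] + [36.2500] = [36.7500]
BᵀPA = [40.5000 24.3750]
K = S⁻¹·BᵀPA = [1.1020 0.6633]
A−BK = [4.4082 4.1531; 3.5510 3.3316]
AᵀP(A−BK) = [36.3673 33.8878; 33.8878 31.6454]
P' = Q + AᵀP(A−BK) = [37.6173 32.8878; 32.8878 32.6454]
tr(P') = 70.2628

1.1020 0.6633
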